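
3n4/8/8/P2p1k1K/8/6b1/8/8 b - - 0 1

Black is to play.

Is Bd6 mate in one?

After Bd6: white king on h5; in check: no.
White is not in check, so this cannot be checkmate.

no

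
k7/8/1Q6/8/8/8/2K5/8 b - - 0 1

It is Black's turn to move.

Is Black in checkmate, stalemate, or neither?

Black to move; black king on a8.
In check: no.
King squares — a7: attacked by Qb6; b7: attacked by Qb6; b8: attacked by Qb6.
Legal moves for Black: none.
Not in check and no legal moves → stalemate.

stalemate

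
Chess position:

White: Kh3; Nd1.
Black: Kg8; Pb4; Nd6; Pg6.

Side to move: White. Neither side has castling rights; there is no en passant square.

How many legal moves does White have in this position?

White to move; king on h3.
In check: no.
Legal moves: Kh4, Kg4, Kg3, Kh2, Kg2, Ne3, Nc3, Nf2, Nb2.
Count: 9.

9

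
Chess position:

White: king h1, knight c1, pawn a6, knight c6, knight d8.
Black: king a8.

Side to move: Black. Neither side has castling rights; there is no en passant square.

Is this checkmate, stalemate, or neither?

Black to move; black king on a8.
In check: no.
King squares — a7: attacked by Nc6; b7: attacked by Pa6; b8: attacked by Nc6.
Legal moves for Black: none.
Not in check and no legal moves → stalemate.

stalemate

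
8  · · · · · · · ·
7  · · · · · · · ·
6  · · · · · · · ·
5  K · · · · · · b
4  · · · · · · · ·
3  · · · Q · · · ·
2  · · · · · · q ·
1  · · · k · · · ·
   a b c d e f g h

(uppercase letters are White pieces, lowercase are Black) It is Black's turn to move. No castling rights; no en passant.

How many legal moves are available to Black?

Black to move; king on d1.
In check: yes, from the white queen on d3.
Legal moves: Ke1, Kc1, Qd2+.
Count: 3.

3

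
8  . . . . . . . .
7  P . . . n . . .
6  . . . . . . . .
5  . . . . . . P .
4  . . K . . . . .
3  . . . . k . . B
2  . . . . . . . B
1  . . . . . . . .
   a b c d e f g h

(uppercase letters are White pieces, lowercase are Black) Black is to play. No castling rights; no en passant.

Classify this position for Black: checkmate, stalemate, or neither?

Black to move; black king on e3.
In check: no.
Legal moves for Black: Ng8, Nc8, Ng6, Nc6, Nf5, Nd5, Ke4, Kf3, Kf2, Ke2, Kd2.
Black has 11 legal moves and is not in check → neither.

neither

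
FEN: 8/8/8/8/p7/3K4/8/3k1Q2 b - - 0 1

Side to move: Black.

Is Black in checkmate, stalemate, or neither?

Black to move; black king on d1.
In check: yes, from the white queen on f1.
King squares — c1: attacked by Qf1; e1: attacked by Qf1; c2: attacked by Kd3; d2: attacked by Kd3; e2: attacked by Qf1.
Legal moves for Black: none.
In check with no legal moves → checkmate.

checkmate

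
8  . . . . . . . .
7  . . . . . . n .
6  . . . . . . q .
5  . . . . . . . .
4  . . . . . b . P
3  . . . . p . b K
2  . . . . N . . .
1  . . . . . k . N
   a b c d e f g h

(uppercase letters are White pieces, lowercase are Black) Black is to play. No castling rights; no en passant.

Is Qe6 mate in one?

yes

After Qe6: white king on h3; in check: yes, from the black queen on e6.
King squares — g2: attacked by Kf1; h2: attacked by Bg3; g3: attacked by Bf4; g4: attacked by Qe6; h4: own pawn.
White has no legal moves → checkmate.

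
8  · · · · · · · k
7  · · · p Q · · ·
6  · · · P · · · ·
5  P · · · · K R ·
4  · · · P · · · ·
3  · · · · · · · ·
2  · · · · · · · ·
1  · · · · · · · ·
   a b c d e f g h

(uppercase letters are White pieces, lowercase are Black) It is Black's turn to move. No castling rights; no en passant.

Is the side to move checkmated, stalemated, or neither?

Black to move; black king on h8.
In check: no.
King squares — g7: attacked by Rg5; h7: attacked by Qe7; g8: attacked by Rg5.
Legal moves for Black: none.
Not in check and no legal moves → stalemate.

stalemate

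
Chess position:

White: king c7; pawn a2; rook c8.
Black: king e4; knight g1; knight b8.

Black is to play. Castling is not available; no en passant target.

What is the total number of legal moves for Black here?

Black to move; king on e4.
In check: no.
Legal moves: Nd7, Nc6, Na6+, Kf5, Ke5, Kd5, Kf4, Kd4, Kf3, Ke3, Kd3, Nh3, Nf3, Ne2.
Count: 14.

14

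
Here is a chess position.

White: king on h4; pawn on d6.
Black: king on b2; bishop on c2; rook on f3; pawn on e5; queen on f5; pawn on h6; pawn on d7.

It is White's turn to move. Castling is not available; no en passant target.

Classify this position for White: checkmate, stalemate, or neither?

stalemate

White to move; white king on h4.
In check: no.
King squares — g3: attacked by Rf3; h3: attacked by Rf3; g4: attacked by Qf5; g5: attacked by Qf5; h5: attacked by Qf5.
Legal moves for White: none.
Not in check and no legal moves → stalemate.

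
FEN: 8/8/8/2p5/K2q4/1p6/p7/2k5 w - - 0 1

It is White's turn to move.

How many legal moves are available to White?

4

White to move; king on a4.
In check: yes, from the black queen on d4.
Legal moves: Kb5, Ka5, Kxb3, Ka3.
Count: 4.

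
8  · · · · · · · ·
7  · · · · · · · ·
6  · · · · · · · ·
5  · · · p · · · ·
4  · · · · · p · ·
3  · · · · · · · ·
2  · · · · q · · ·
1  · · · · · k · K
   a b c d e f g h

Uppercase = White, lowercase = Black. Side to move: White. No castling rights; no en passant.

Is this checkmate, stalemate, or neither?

stalemate

White to move; white king on h1.
In check: no.
King squares — g1: attacked by Kf1; g2: attacked by Kf1; h2: attacked by Qe2.
Legal moves for White: none.
Not in check and no legal moves → stalemate.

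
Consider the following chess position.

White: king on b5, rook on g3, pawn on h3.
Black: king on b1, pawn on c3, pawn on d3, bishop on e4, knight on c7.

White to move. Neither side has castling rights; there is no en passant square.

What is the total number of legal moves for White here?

6

White to move; king on b5.
In check: yes, from the black knight on c7.
Legal moves: Kb6, Kc5, Ka5, Kc4, Kb4, Ka4.
Count: 6.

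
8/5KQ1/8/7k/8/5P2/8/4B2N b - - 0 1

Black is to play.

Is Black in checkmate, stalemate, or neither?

stalemate

Black to move; black king on h5.
In check: no.
King squares — g4: attacked by Pf3; h4: attacked by Be1; g5: attacked by Qg7; g6: attacked by Kf7; h6: attacked by Qg7.
Legal moves for Black: none.
Not in check and no legal moves → stalemate.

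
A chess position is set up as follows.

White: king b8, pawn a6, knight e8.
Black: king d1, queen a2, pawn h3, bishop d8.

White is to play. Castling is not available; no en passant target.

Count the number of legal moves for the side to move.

9

White to move; king on b8.
In check: no.
Legal moves: Ng7, Nc7, Nf6, Nd6, Kc8, Ka8, Kb7, Ka7, a7.
Count: 9.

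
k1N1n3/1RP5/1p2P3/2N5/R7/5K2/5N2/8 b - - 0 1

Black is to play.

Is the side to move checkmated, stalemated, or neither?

Black to move; black king on a8.
In check: yes, from the white rook on a4.
King squares — a7: attacked by Ra4; b7: attacked by Nc5; b8: attacked by Rb7.
Legal moves for Black: none.
In check with no legal moves → checkmate.

checkmate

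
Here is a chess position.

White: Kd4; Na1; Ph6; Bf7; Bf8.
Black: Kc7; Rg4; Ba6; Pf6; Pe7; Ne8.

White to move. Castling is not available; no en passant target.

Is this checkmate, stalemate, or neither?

neither

White to move; white king on d4.
In check: yes, from the black rook on g4.
King squares — c3: available; d3: attacked by Ba6; e3: available; c4: attacked by Rg4; e4: attacked by Rg4; c5: available; d5: available; e5: attacked by Pf6.
Legal moves for White: Kd5, Kc5, Ke3, Kc3.
White is in check but has 4 legal moves → neither.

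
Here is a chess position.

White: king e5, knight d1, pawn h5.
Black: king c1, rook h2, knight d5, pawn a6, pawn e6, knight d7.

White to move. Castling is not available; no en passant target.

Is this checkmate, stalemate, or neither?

White to move; white king on e5.
In check: yes, from the black knight on d7.
King squares — d4: available; e4: available; f4: attacked by Nd5; d5: attacked by Pe6; f5: attacked by Pe6; d6: available; e6: available; f6: attacked by Nd5.
Legal moves for White: Kxe6, Kd6, Ke4, Kd4.
White is in check but has 4 legal moves → neither.

neither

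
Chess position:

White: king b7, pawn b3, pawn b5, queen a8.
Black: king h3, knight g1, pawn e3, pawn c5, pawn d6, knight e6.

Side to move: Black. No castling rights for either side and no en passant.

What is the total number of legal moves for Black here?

Black to move; king on h3.
In check: no.
Legal moves: Nf8, Nd8+, Ng7, Nc7, Ng5, Nf4, Nd4, Kh4, Kg4, Kg3, Kh2, Kg2, Nf3, Ne2, d5, c4, e2.
Count: 17.

17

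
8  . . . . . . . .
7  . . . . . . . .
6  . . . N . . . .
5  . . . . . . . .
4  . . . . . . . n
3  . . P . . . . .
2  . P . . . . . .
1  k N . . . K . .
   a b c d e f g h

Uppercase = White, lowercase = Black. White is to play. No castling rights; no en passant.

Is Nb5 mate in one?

no

After Nb5: black king on a1; in check: no.
Black is not in check, so this cannot be checkmate.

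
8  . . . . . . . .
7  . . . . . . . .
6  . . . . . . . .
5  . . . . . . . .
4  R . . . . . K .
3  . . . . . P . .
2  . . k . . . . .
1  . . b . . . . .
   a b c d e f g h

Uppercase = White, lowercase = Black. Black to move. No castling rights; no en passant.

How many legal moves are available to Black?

Black to move; king on c2.
In check: no.
Legal moves: Kd3, Kc3, Kb3, Kd2, Kb2, Kd1, Kb1, Bh6, Bg5, Bf4, Be3, Ba3, Bd2, Bb2.
Count: 14.

14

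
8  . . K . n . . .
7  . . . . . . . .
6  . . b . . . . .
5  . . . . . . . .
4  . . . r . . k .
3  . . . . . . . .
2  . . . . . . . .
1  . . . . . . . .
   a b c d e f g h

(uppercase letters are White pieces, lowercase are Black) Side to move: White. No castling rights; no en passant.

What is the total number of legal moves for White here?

1

White to move; king on c8.
In check: no.
Legal moves: Kb8.
Count: 1.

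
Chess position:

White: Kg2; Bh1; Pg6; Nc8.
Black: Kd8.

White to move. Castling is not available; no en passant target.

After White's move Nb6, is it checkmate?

After Nb6: black king on d8; in check: no.
Black is not in check, so this cannot be checkmate.

no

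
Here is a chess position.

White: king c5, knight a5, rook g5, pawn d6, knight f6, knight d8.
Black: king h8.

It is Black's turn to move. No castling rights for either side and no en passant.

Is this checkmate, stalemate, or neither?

stalemate

Black to move; black king on h8.
In check: no.
King squares — g7: attacked by Rg5; h7: attacked by Nf6; g8: attacked by Rg5.
Legal moves for Black: none.
Not in check and no legal moves → stalemate.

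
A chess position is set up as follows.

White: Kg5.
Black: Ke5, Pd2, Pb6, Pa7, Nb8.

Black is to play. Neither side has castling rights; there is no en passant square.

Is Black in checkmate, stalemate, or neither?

Black to move; black king on e5.
In check: no.
Legal moves for Black: Nd7, Nc6, Na6, Ke6, Kd6, Kd5, Ke4, Kd4, a6, b5, d1=Q, d1=R, d1=B, d1=N, a5.
Black has 15 legal moves and is not in check → neither.

neither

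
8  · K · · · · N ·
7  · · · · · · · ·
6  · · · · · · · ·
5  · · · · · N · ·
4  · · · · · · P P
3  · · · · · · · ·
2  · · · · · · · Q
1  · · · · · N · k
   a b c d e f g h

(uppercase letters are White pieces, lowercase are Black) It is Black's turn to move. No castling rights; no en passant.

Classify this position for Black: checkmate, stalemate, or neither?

checkmate

Black to move; black king on h1.
In check: yes, from the white queen on h2.
King squares — g1: attacked by Qh2; g2: attacked by Qh2; h2: attacked by Nf1.
Legal moves for Black: none.
In check with no legal moves → checkmate.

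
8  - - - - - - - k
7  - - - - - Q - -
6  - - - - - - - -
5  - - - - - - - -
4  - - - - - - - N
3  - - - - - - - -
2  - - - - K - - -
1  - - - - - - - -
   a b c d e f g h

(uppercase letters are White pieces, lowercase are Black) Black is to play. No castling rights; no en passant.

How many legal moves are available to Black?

Black to move; king on h8.
In check: no.
Legal moves: none.
Count: 0.

0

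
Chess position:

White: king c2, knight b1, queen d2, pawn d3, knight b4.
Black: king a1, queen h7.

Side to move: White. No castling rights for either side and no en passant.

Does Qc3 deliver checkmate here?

After Qc3: black king on a1; in check: yes, from the white queen on c3.
King squares — b1: attacked by Kc2; a2: attacked by Nb4; b2: attacked by Kc2.
Black has no legal moves → checkmate.

yes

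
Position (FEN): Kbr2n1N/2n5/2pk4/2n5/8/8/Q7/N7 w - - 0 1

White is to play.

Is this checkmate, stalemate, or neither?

checkmate

White to move; white king on a8.
In check: yes, from the black knight on c7.
King squares — a7: attacked by Bb8; b7: attacked by Nc5; b8: attacked by Rc8.
Legal moves for White: none.
In check with no legal moves → checkmate.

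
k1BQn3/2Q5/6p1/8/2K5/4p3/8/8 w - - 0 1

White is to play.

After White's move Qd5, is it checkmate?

yes

After Qd5: black king on a8; in check: yes, from the white queen on d5.
King squares — a7: attacked by Qc7; b7: attacked by Qd5; b8: attacked by Qc7.
Black has no legal moves → checkmate.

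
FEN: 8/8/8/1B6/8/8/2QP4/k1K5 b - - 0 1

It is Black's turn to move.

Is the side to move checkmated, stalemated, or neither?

stalemate

Black to move; black king on a1.
In check: no.
King squares — b1: attacked by Kc1; a2: attacked by Qc2; b2: attacked by Kc1.
Legal moves for Black: none.
Not in check and no legal moves → stalemate.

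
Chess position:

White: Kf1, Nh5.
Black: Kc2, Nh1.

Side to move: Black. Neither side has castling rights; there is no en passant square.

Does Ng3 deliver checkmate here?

After Ng3: white king on f1; in check: yes, from the black knight on g3.
White has 5 legal replies: Kg2, Kf2, Kg1, Ke1, Nxg3.
In check but a legal move exists → not checkmate.

no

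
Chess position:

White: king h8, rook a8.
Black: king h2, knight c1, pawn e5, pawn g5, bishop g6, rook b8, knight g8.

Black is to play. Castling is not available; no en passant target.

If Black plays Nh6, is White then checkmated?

no

After Nh6: white king on h8; in check: yes, from the black rook on b8.
White has 2 legal replies: Kg7, Rxb8.
In check but a legal move exists → not checkmate.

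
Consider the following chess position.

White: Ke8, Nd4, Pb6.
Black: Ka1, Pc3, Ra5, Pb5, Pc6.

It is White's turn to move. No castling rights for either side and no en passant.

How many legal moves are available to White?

14

White to move; king on e8.
In check: no.
Legal moves: Kf8, Kd8, Kf7, Ke7, Kd7, Ne6, Nxc6, Nf5, Nxb5, Nf3, Nb3+, Ne2, Nc2+, b7.
Count: 14.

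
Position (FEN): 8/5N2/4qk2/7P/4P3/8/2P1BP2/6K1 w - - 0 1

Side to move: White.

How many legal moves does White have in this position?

24

White to move; king on g1.
In check: no.
Legal moves: Nh8, Nd8, Nh6, Nd6, Ng5, Ne5, Ba6, Bb5, Bg4, Bc4, Bf3, Bd3, Bf1, Bd1, Kh2, Kg2, Kh1, Kf1, h6, e5+, f3, c3, f4, c4.
Count: 24.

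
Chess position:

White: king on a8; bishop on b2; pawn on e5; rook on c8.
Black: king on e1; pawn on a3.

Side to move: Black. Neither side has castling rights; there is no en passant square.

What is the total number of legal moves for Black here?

7

Black to move; king on e1.
In check: no.
Legal moves: Kf2, Ke2, Kd2, Kf1, Kd1, axb2, a2.
Count: 7.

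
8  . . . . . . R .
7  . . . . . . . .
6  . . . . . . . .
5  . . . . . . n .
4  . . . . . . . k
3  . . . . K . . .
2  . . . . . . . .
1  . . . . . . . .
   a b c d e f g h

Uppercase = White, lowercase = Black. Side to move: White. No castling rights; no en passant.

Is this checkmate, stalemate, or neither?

neither

White to move; white king on e3.
In check: no.
Legal moves for White: Rh8+, Rf8, Re8, Rd8, Rc8, Rb8, Ra8, Rg7, Rg6, Rxg5, Kf4, Kd4, Kd3, Kf2, Ke2, Kd2.
White has 16 legal moves and is not in check → neither.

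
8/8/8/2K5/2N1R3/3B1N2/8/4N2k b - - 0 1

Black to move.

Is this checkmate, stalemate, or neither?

stalemate

Black to move; black king on h1.
In check: no.
King squares — g1: attacked by Nf3; g2: attacked by Ne1; h2: attacked by Nf3.
Legal moves for Black: none.
Not in check and no legal moves → stalemate.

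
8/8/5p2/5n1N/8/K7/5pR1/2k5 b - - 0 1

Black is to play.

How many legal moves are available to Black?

16

Black to move; king on c1.
In check: no.
Legal moves: Ng7, Ne7, Nh6, Nd6, Nh4, Nd4, Ng3, Ne3, Kd2, Kc2, Kd1, Kb1, f1=Q, f1=R, f1=B, f1=N.
Count: 16.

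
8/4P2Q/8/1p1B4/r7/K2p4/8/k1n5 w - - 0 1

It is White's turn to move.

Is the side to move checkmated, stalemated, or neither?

White to move; white king on a3.
In check: yes, from the black rook on a4.
King squares — a2: attacked by Ka1; b2: attacked by Ka1; b3: attacked by Nc1; a4: attacked by Pb5; b4: attacked by Ra4.
Legal moves for White: none.
In check with no legal moves → checkmate.

checkmate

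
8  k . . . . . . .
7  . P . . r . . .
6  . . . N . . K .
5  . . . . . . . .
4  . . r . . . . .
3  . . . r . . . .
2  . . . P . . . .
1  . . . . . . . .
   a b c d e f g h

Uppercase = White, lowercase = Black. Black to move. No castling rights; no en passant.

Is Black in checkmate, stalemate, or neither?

neither

Black to move; black king on a8.
In check: yes, from the white pawn on b7.
Legal moves for Black: Kb8, Ka7, Rxb7.
Black is in check but has 3 legal moves → neither.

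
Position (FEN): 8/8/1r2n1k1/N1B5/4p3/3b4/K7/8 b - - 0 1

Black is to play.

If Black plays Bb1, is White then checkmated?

After Bb1: white king on a2; in check: yes, from the black bishop on b1.
White has 2 legal replies: Ka3, Ka1.
In check but a legal move exists → not checkmate.

no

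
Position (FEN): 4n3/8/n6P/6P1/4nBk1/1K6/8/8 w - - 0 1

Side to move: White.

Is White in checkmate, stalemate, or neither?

neither

White to move; white king on b3.
In check: no.
Legal moves for White: Bb8, Bc7, Bd6, Be5, Bg3, Be3, Bh2, Bd2, Bc1, Kc4, Ka4, Ka3, Kc2, Kb2, Ka2, h7, g6.
White has 17 legal moves and is not in check → neither.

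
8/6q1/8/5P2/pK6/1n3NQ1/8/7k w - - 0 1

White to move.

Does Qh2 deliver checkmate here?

After Qh2: black king on h1; in check: yes, from the white queen on h2.
King squares — g1: attacked by Qh2; g2: attacked by Qh2; h2: attacked by Nf3.
Black has no legal moves → checkmate.

yes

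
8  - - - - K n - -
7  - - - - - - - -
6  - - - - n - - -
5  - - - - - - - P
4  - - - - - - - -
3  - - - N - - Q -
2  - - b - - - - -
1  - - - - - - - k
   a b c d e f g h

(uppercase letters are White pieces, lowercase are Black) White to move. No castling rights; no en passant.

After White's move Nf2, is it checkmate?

yes

After Nf2: black king on h1; in check: yes, from the white knight on f2.
King squares — g1: attacked by Qg3; g2: attacked by Qg3; h2: attacked by Qg3.
Black has no legal moves → checkmate.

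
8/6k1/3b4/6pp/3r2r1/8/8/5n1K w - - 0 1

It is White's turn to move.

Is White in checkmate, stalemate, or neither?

stalemate

White to move; white king on h1.
In check: no.
King squares — g1: attacked by Rg4; g2: attacked by Rg4; h2: attacked by Nf1.
Legal moves for White: none.
Not in check and no legal moves → stalemate.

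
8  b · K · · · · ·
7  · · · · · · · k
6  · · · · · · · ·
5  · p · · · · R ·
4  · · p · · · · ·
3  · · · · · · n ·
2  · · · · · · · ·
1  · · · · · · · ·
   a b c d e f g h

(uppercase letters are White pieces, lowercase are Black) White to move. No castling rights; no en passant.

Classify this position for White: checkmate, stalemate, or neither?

neither

White to move; white king on c8.
In check: no.
Legal moves for White: Kd8, Kb8, Kd7, Kc7, Rg8, Rg7+, Rg6, Rh5+, Rf5, Re5, Rd5, Rc5, Rxb5, Rg4, Rxg3.
White has 15 legal moves and is not in check → neither.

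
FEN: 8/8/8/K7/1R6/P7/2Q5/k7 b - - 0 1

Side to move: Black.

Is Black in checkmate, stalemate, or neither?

stalemate

Black to move; black king on a1.
In check: no.
King squares — b1: attacked by Qc2; a2: attacked by Qc2; b2: attacked by Qc2.
Legal moves for Black: none.
Not in check and no legal moves → stalemate.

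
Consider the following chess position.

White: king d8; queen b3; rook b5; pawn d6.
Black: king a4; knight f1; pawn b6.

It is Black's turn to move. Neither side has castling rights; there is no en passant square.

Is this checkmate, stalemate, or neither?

checkmate

Black to move; black king on a4.
In check: yes, from the white queen on b3.
King squares — a3: attacked by Qb3; b3: attacked by Rb5; b4: attacked by Qb3; a5: attacked by Rb5; b5: attacked by Qb3.
Legal moves for Black: none.
In check with no legal moves → checkmate.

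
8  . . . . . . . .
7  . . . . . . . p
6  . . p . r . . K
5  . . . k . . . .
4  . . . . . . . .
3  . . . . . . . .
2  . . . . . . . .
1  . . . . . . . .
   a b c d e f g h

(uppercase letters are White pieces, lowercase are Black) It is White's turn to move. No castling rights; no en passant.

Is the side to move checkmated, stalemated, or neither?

White to move; white king on h6.
In check: yes, from the black rook on e6.
King squares — g5: available; h5: available; g6: attacked by Re6; g7: available; h7: available.
Legal moves for White: Kxh7, Kg7, Kh5, Kg5.
White is in check but has 4 legal moves → neither.

neither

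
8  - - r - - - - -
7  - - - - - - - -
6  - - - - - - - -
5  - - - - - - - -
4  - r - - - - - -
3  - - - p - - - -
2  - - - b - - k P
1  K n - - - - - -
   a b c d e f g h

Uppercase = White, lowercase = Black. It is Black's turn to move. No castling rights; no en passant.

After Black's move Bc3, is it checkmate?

After Bc3: white king on a1; in check: yes, from the black bishop on c3.
White has 1 legal reply: Ka2.
In check but a legal move exists → not checkmate.

no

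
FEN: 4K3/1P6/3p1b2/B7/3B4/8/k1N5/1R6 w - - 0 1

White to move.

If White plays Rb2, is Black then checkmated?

yes

After Rb2: black king on a2; in check: yes, from the white rook on b2.
King squares — a1: attacked by Nc2; b1: attacked by Rb2; b2: attacked by Bd4; a3: attacked by Nc2; b3: attacked by Rb2.
Black has no legal moves → checkmate.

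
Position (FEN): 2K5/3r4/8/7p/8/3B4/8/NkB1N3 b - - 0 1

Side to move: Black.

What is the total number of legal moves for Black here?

Black to move; king on b1.
In check: yes, from the white bishop on d3.
Legal moves: Ka2, Kxc1, Kxa1, Rxd3.
Count: 4.

4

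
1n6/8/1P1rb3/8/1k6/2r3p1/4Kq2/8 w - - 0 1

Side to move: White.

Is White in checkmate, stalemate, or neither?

White to move; white king on e2.
In check: yes, from the black queen on f2.
King squares — d1: attacked by Rd6; e1: attacked by Qf2; f1: attacked by Qf2; d2: attacked by Qf2; f2: attacked by Pg3; d3: attacked by Rc3; e3: attacked by Qf2; f3: attacked by Qf2.
Legal moves for White: none.
In check with no legal moves → checkmate.

checkmate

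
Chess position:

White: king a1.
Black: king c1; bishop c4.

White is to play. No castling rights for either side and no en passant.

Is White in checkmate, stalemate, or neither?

stalemate

White to move; white king on a1.
In check: no.
King squares — b1: attacked by Kc1; a2: attacked by Bc4; b2: attacked by Kc1.
Legal moves for White: none.
Not in check and no legal moves → stalemate.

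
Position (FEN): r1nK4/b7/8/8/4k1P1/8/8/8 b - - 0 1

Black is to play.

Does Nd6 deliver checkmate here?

After Nd6: white king on d8; in check: yes, from the black rook on a8.
White has 3 legal replies: Ke7, Kd7, Kc7.
In check but a legal move exists → not checkmate.

no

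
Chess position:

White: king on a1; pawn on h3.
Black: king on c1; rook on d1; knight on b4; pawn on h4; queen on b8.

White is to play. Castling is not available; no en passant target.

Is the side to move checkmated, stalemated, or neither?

White to move; white king on a1.
In check: no.
King squares — b1: attacked by Kc1; a2: attacked by Nb4; b2: attacked by Kc1.
Legal moves for White: none.
Not in check and no legal moves → stalemate.

stalemate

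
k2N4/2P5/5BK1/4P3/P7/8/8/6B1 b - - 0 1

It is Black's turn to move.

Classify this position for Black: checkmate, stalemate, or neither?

stalemate

Black to move; black king on a8.
In check: no.
King squares — a7: attacked by Bg1; b7: attacked by Nd8; b8: attacked by Pc7.
Legal moves for Black: none.
Not in check and no legal moves → stalemate.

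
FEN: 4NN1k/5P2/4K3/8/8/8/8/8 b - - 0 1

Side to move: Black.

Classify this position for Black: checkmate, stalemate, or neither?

Black to move; black king on h8.
In check: no.
King squares — g7: attacked by Ne8; h7: attacked by Nf8; g8: attacked by Pf7.
Legal moves for Black: none.
Not in check and no legal moves → stalemate.

stalemate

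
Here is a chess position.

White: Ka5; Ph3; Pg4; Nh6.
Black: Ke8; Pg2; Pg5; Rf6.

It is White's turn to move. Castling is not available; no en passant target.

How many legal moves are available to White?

White to move; king on a5.
In check: no.
Legal moves: Ng8, Nf7, Nf5, Kb5, Kb4, Ka4, h4.
Count: 7.

7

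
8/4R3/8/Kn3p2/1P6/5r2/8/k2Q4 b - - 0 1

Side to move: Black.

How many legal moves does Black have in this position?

2

Black to move; king on a1.
In check: yes, from the white queen on d1.
Legal moves: Kb2, Ka2.
Count: 2.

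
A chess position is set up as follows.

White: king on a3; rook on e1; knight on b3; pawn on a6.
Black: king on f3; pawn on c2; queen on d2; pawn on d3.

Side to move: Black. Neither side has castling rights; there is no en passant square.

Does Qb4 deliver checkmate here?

After Qb4: white king on a3; in check: yes, from the black queen on b4.
White has 3 legal replies: Kxb4, Kb2, Ka2.
In check but a legal move exists → not checkmate.

no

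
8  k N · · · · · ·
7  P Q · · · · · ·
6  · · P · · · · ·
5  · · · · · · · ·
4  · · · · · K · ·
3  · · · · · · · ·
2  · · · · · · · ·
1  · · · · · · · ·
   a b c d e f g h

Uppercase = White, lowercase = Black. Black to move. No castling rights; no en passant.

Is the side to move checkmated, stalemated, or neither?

checkmate

Black to move; black king on a8.
In check: yes, from the white queen on b7.
King squares — a7: attacked by Qb7; b7: attacked by Pc6; b8: attacked by Pa7.
Legal moves for Black: none.
In check with no legal moves → checkmate.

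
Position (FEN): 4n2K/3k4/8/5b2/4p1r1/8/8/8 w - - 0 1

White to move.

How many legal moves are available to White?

White to move; king on h8.
In check: no.
Legal moves: none.
Count: 0.

0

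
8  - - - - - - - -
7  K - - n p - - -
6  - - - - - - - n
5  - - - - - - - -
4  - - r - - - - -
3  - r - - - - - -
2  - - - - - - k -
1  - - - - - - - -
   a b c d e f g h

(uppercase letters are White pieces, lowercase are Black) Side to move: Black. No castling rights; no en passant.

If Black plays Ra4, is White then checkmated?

After Ra4: white king on a7; in check: yes, from the black rook on a4.
King squares — a6: attacked by Ra4; b6: attacked by Rb3; b7: attacked by Rb3; a8: attacked by Ra4; b8: attacked by Rb3.
White has no legal moves → checkmate.

yes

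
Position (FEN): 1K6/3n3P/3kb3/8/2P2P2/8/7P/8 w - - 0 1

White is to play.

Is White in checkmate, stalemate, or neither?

neither

White to move; white king on b8.
In check: yes, from the black knight on d7.
King squares — a7: available; b7: available; c7: attacked by Kd6; a8: available; c8: available.
Legal moves for White: Kc8, Ka8, Kb7, Ka7.
White is in check but has 4 legal moves → neither.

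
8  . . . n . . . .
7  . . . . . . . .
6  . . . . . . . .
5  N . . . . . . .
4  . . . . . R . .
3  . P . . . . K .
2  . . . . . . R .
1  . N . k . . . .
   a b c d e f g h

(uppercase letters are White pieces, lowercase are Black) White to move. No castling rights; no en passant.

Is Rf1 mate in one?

After Rf1: black king on d1; in check: yes, from the white rook on f1.
King squares — c1: attacked by Rf1; e1: attacked by Rf1; c2: attacked by Rg2; d2: attacked by Nb1; e2: attacked by Rg2.
Black has no legal moves → checkmate.

yes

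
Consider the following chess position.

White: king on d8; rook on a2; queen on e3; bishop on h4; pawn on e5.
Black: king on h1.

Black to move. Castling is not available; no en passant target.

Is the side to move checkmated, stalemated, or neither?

stalemate

Black to move; black king on h1.
In check: no.
King squares — g1: attacked by Qe3; g2: attacked by Ra2; h2: attacked by Ra2.
Legal moves for Black: none.
Not in check and no legal moves → stalemate.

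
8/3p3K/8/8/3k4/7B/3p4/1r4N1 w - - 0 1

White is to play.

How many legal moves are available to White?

White to move; king on h7.
In check: no.
Legal moves: Kh8, Kg8, Kg7, Kh6, Kg6, Bxd7, Be6, Bf5, Bg4, Bg2, Bf1, Nf3+, Ne2+.
Count: 13.

13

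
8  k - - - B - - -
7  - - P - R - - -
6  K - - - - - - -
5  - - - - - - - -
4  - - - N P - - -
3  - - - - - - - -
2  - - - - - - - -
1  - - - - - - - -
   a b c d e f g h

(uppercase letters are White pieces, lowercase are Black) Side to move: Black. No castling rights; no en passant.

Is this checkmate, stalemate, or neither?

Black to move; black king on a8.
In check: no.
King squares — a7: attacked by Ka6; b7: attacked by Ka6; b8: attacked by Pc7.
Legal moves for Black: none.
Not in check and no legal moves → stalemate.

stalemate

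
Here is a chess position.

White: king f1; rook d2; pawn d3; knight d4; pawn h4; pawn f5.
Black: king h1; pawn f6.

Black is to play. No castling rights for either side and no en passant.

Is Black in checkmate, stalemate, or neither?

stalemate

Black to move; black king on h1.
In check: no.
King squares — g1: attacked by Kf1; g2: attacked by Kf1; h2: attacked by Rd2.
Legal moves for Black: none.
Not in check and no legal moves → stalemate.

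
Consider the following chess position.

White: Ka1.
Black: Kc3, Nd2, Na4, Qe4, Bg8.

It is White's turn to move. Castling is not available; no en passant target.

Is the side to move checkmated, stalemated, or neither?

White to move; white king on a1.
In check: no.
King squares — b1: attacked by Nd2; a2: attacked by Bg8; b2: attacked by Kc3.
Legal moves for White: none.
Not in check and no legal moves → stalemate.

stalemate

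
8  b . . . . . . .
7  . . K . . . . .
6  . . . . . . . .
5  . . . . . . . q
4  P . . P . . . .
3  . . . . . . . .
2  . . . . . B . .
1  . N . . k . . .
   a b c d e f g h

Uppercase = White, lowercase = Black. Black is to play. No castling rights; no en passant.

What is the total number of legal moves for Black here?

4

Black to move; king on e1.
In check: yes, from the white bishop on f2.
Legal moves: Kxf2, Ke2, Kf1, Kd1.
Count: 4.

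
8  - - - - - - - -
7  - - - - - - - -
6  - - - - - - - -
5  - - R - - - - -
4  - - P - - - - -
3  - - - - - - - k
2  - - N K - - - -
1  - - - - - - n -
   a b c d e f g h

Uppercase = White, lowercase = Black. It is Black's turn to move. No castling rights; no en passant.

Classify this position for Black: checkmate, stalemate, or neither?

neither

Black to move; black king on h3.
In check: no.
Legal moves for Black: Kh4, Kg4, Kg3, Kh2, Kg2, Nf3+, Ne2.
Black has 7 legal moves and is not in check → neither.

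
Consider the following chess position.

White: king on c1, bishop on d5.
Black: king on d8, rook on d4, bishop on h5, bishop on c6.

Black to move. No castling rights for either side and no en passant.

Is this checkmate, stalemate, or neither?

Black to move; black king on d8.
In check: no.
Legal moves for Black include: Ke8, Kc8, Ke7, Kd7, Kc7, Bce8, Ba8, Bd7, Bb7, Bxd5, Bb5, Ba4, Bhe8, Bf7, Bg6, Bg4, Bf3, Be2, ... (list truncated; more exist).
Black has legal moves and is not in check → neither.

neither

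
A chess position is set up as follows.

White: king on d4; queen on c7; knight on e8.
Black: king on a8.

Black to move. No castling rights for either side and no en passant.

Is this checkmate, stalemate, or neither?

Black to move; black king on a8.
In check: no.
King squares — a7: attacked by Qc7; b7: attacked by Qc7; b8: attacked by Qc7.
Legal moves for Black: none.
Not in check and no legal moves → stalemate.

stalemate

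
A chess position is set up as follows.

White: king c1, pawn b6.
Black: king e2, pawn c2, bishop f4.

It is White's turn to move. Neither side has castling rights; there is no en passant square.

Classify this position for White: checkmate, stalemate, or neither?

White to move; white king on c1.
In check: yes, from the black bishop on f4.
Legal moves for White: Kxc2, Kb2.
White is in check but has 2 legal moves → neither.

neither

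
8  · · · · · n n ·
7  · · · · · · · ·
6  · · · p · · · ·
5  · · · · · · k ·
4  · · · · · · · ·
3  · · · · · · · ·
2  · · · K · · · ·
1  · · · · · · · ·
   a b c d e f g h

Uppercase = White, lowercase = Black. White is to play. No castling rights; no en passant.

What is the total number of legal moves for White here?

8

White to move; king on d2.
In check: no.
Legal moves: Ke3, Kd3, Kc3, Ke2, Kc2, Ke1, Kd1, Kc1.
Count: 8.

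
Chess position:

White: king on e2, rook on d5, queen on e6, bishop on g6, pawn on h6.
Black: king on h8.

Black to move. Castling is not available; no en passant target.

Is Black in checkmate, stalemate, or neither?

Black to move; black king on h8.
In check: no.
King squares — g7: attacked by Ph6; h7: attacked by Bg6; g8: attacked by Qe6.
Legal moves for Black: none.
Not in check and no legal moves → stalemate.

stalemate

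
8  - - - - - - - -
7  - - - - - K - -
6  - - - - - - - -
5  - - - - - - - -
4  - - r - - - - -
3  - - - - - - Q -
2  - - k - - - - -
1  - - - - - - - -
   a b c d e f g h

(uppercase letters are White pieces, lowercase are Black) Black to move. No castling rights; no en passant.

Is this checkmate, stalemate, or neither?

neither

Black to move; black king on c2.
In check: no.
Legal moves for Black: Rc8, Rc7+, Rc6, Rc5, Rh4, Rg4, Rf4+, Re4, Rd4, Rb4, Ra4, Rc3, Kd2, Kb2, Kd1, Kc1, Kb1.
Black has 17 legal moves and is not in check → neither.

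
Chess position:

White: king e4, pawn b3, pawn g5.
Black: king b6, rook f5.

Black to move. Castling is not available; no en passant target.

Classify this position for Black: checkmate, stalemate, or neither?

Black to move; black king on b6.
In check: no.
Legal moves for Black include: Kc7, Kb7, Ka7, Kc6, Ka6, Kc5, Kb5, Ka5, Rf8, Rf7, Rf6, Rxg5, Re5+, Rd5, Rc5, Rb5, Ra5, Rf4+, ... (list truncated; more exist).
Black has legal moves and is not in check → neither.

neither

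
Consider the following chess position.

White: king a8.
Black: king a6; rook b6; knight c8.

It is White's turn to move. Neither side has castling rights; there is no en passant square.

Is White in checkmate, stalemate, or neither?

stalemate

White to move; white king on a8.
In check: no.
King squares — a7: attacked by Ka6; b7: attacked by Ka6; b8: attacked by Rb6.
Legal moves for White: none.
Not in check and no legal moves → stalemate.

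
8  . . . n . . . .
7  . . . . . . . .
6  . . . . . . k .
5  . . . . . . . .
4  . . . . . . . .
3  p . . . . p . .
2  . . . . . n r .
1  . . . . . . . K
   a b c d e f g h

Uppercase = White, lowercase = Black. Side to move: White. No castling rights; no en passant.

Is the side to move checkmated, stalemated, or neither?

White to move; white king on h1.
In check: yes, from the black knight on f2.
King squares — g1: attacked by Rg2; g2: attacked by Pf3; h2: attacked by Rg2.
Legal moves for White: none.
In check with no legal moves → checkmate.

checkmate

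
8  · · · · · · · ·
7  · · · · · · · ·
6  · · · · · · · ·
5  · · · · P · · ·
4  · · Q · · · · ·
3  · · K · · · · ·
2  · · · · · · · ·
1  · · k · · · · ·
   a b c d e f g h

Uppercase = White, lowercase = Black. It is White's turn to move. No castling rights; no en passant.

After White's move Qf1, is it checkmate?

yes

After Qf1: black king on c1; in check: yes, from the white queen on f1.
King squares — b1: attacked by Qf1; d1: attacked by Qf1; b2: attacked by Kc3; c2: attacked by Kc3; d2: attacked by Kc3.
Black has no legal moves → checkmate.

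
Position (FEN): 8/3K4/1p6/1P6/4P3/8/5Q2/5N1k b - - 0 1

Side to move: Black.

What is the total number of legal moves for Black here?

Black to move; king on h1.
In check: no.
Legal moves: none.
Count: 0.

0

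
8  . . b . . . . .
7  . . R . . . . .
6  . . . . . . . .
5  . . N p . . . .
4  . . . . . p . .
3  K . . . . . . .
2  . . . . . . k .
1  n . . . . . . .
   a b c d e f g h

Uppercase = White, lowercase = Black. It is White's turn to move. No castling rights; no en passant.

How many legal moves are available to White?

White to move; king on a3.
In check: no.
Legal moves: Rxc8, Rh7, Rg7+, Rf7, Re7, Rd7, Rb7, Ra7, Rc6, Nd7, Nb7, Ne6, Na6, Ne4, Na4, Nd3, Nb3, Kb4, Ka4, Kb2, Ka2.
Count: 21.

21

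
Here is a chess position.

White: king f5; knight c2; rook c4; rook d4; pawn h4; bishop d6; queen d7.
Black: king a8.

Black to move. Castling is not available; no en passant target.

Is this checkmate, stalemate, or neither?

Black to move; black king on a8.
In check: no.
King squares — a7: attacked by Qd7; b7: attacked by Qd7; b8: attacked by Bd6.
Legal moves for Black: none.
Not in check and no legal moves → stalemate.

stalemate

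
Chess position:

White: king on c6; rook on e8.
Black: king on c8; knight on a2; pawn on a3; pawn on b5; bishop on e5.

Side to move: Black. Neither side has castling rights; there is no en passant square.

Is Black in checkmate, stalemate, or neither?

Black to move; black king on c8.
In check: yes, from the white rook on e8.
King squares — b7: attacked by Kc6; c7: attacked by Kc6; d7: attacked by Kc6; b8: attacked by Re8; d8: attacked by Re8.
Legal moves for Black: none.
In check with no legal moves → checkmate.

checkmate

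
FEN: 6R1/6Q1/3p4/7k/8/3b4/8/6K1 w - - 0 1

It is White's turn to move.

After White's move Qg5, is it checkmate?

After Qg5: black king on h5; in check: yes, from the white queen on g5.
King squares — g4: attacked by Qg5; h4: attacked by Qg5; g5: attacked by Rg8; g6: attacked by Qg5; h6: attacked by Qg5.
Black has no legal moves → checkmate.

yes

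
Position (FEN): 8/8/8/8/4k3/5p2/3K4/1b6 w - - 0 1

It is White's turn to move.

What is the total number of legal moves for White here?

White to move; king on d2.
In check: no.
Legal moves: Kc3, Ke1, Kd1, Kc1.
Count: 4.

4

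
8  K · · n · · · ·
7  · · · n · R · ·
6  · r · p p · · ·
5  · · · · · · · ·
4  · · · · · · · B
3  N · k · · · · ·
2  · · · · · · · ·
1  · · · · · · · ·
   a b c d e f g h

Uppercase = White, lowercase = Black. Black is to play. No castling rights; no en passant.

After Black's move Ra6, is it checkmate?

After Ra6: white king on a8; in check: yes, from the black rook on a6.
King squares — a7: attacked by Ra6; b7: attacked by Nd8; b8: attacked by Nd7.
White has no legal moves → checkmate.

yes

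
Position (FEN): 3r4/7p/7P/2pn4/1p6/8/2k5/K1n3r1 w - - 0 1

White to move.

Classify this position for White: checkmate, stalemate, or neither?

stalemate

White to move; white king on a1.
In check: no.
King squares — b1: attacked by Kc2; a2: attacked by Nc1; b2: attacked by Kc2.
Legal moves for White: none.
Not in check and no legal moves → stalemate.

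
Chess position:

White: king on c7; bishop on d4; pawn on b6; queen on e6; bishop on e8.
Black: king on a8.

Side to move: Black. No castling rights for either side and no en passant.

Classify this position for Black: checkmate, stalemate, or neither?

Black to move; black king on a8.
In check: no.
King squares — a7: attacked by Pb6; b7: attacked by Kc7; b8: attacked by Kc7.
Legal moves for Black: none.
Not in check and no legal moves → stalemate.

stalemate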